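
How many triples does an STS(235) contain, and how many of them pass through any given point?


An STS(v) is a 2-(v, 3, 1) BIBD: block size k = 3, λ = 1.
Replication: r(k − 1) = λ(v − 1) ⇒ r·2 = 235 − 1 = 234 ⇒ r = 117.
Block count: bk = vr ⇒ b·3 = 235·117 = 27495 ⇒ b = 9165.

r = 117, b = 9165.


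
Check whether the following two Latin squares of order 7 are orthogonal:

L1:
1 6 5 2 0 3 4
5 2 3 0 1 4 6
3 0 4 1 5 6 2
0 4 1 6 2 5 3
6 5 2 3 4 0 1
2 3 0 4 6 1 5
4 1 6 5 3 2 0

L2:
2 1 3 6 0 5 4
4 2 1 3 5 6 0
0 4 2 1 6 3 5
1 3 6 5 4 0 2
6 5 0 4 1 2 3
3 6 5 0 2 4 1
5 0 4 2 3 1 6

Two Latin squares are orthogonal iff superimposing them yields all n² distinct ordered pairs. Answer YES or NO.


Form the n² = 49 superimposed pairs (L1[i][j], L2[i][j]), row by row (rows and columns indexed from 0):
row 0: (1,2) (6,1) (5,3) (2,6) (0,0) (3,5) (4,4)
row 1: (5,4) (2,2) (3,1) (0,3) (1,5) (4,6) (6,0)
row 2: (3,0) (0,4) (4,2) (1,1) (5,6) (6,3) (2,5)
row 3: (0,1) (4,3) (1,6) (6,5) (2,4) (5,0) (3,2)
row 4: (6,6) (5,5) (2,0) (3,4) (4,1) (0,2) (1,3)
row 5: (2,3) (3,6) (0,5) (4,0) (6,2) (1,4) (5,1)
row 6: (4,5) (1,0) (6,4) (5,2) (3,3) (2,1) (0,6)
Orthogonality requires all 49 pairs distinct.
Check by first coordinate: for each symbol s of L1, list the L2 entries in the n cells where L1 = s; they must all differ.
  L1 = 0: L2 entries (in reading order) 0, 3, 4, 1, 2, 5, 6 — all 7 distinct ✓
  L1 = 1: L2 entries (in reading order) 2, 5, 1, 6, 3, 4, 0 — all 7 distinct ✓
  L1 = 2: L2 entries (in reading order) 6, 2, 5, 4, 0, 3, 1 — all 7 distinct ✓
  L1 = 3: L2 entries (in reading order) 5, 1, 0, 2, 4, 6, 3 — all 7 distinct ✓
  L1 = 4: L2 entries (in reading order) 4, 6, 2, 3, 1, 0, 5 — all 7 distinct ✓
  L1 = 5: L2 entries (in reading order) 3, 4, 6, 0, 5, 1, 2 — all 7 distinct ✓
  L1 = 6: L2 entries (in reading order) 1, 0, 3, 5, 6, 2, 4 — all 7 distinct ✓
Every symbol of L1 meets every symbol of L2 exactly once, so all 49 pairs are distinct (49 of 49).
Conclusion: YES.

YES


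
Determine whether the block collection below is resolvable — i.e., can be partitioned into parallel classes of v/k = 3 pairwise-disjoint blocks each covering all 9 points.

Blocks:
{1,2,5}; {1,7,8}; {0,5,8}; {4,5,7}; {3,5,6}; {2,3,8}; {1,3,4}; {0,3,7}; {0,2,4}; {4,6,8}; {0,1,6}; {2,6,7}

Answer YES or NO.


v = 9, block size k = 3, number of blocks = 12.
For resolvability, blocks must partition into parallel classes of size v/k = 3.
Total blocks must therefore be a multiple of 3: 12 = 3·4 + 0 ⇒ divisible ✓.
Greedy packing gives 4 candidate class(es). Each should be a full parallel class (size 3, covers all 9 points).
  Class 1 (3 blocks): {1,2,5}; {0,3,7}; {4,6,8}. Points covered: [0, 1, 2, 3, 4, 5, 6, 7, 8].
  Class 2 (3 blocks): {1,7,8}; {3,5,6}; {0,2,4}. Points covered: [0, 1, 2, 3, 4, 5, 6, 7, 8].
  Class 3 (3 blocks): {0,5,8}; {1,3,4}; {2,6,7}. Points covered: [0, 1, 2, 3, 4, 5, 6, 7, 8].
  Class 4 (3 blocks): {4,5,7}; {2,3,8}; {0,1,6}. Points covered: [0, 1, 2, 3, 4, 5, 6, 7, 8].
All classes full (size 3)? YES. All classes cover every point? YES.
Resolvable? YES.

YES


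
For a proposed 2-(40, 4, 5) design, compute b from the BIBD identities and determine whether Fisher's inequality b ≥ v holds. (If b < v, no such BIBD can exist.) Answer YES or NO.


b = λv(v − 1)/(k(k − 1)) = 5·40·39/(4·3) = 7800/12 = 650.
Compare with v = 40: b ≥ v, so Fisher's inequality holds.

YES


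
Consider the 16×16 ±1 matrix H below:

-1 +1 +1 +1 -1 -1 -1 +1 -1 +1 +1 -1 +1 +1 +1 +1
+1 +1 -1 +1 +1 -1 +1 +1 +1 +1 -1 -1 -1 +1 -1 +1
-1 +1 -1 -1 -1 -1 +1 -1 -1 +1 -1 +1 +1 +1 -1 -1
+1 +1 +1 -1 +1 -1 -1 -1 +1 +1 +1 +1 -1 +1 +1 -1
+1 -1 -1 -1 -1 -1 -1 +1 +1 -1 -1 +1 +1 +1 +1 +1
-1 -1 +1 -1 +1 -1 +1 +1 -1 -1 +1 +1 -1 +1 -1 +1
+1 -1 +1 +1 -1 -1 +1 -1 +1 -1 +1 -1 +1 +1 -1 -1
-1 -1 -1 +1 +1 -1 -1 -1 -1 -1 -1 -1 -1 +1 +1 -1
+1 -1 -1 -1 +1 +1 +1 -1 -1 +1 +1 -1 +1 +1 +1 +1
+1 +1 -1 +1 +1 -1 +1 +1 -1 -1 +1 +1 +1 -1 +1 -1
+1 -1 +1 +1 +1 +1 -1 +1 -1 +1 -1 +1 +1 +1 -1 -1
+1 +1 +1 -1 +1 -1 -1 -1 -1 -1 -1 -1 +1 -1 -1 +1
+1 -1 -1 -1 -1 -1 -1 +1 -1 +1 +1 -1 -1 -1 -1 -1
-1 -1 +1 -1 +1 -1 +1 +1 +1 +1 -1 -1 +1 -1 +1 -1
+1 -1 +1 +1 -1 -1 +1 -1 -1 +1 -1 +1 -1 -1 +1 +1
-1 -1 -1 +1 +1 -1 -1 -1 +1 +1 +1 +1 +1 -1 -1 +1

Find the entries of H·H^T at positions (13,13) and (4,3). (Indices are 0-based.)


Row 3 of H: [1, 1, 1, -1, 1, -1, -1, -1, 1, 1, 1, 1, -1, 1, 1, -1].
Row 4 of H: [1, -1, -1, -1, -1, -1, -1, 1, 1, -1, -1, 1, 1, 1, 1, 1].
Row 13 of H: [-1, -1, 1, -1, 1, -1, 1, 1, 1, 1, -1, -1, 1, -1, 1, -1].
(H·H^T)[13][13] = Σ_j H[13][j]·H[13][j] = (-1)² + (-1)² + (1)² + (-1)² + (1)² + (-1)² + (1)² + (1)² + (1)² + (1)² + (-1)² + (-1)² + (1)² + (-1)² + (1)² + (-1)² = 1 + 1 + 1 + 1 + 1 + 1 + 1 + 1 + 1 + 1 + 1 + 1 + 1 + 1 + 1 + 1 = 16.
(H·H^T)[4][3] = Σ_j H[4][j]·H[3][j] = (1)·(1) + (-1)·(1) + (-1)·(1) + (-1)·(-1) + (-1)·(1) + (-1)·(-1) + (-1)·(-1) + (1)·(-1) + (1)·(1) + (-1)·(1) + (-1)·(1) + (1)·(1) + (1)·(-1) + (1)·(1) + (1)·(1) + (1)·(-1) = 1 + -1 + -1 + 1 + -1 + 1 + 1 + -1 + 1 + -1 + -1 + 1 + -1 + 1 + 1 + -1 = 0.
So rows 4 and 3 are orthogonal; the diagonal entry equals n = 16.

(13,13) entry = 16; (4,3) entry = 0.


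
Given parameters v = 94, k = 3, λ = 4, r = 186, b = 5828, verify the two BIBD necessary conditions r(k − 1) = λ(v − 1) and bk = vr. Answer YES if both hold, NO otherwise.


Condition (i): r(k − 1) = 186·2 = 372; λ(v − 1) = 4·93 = 372. Match? YES.
Condition (ii): bk = 5828·3 = 17484; vr = 94·186 = 17484. Match? YES.
Both conditions hold? YES.

YES


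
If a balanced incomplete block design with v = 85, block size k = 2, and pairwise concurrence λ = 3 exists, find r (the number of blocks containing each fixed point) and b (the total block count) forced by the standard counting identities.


Any 2-(v, k, λ) BIBD satisfies two necessary conditions:
  (i)  Each point sits in r blocks, and counting incidences through any fixed point gives r(k − 1) = λ(v − 1), so r = λ(v − 1)/(k − 1).
  (ii) Total incidences bk = vr, so b = vr/k.
Step 1: r = λ(v − 1)/(k − 1) = 3·(85 − 1)/(2 − 1) = 3·84/1 = 252/1 = 252.
Step 2: b = vr/k = 85·252/2 = 21420/2 = 10710.
Check integrality: r = 252 ∈ Z ✓, b = 10710 ∈ Z ✓.
(These identities are necessary conditions: they determine r and b for any design with these parameters, but do not by themselves prove that one exists.)

r = 252, b = 10710.


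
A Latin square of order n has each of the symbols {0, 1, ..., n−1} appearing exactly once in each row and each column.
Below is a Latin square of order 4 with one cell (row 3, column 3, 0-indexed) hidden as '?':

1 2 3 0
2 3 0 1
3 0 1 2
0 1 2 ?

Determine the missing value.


Row 3 contains symbols [0, 1, 2] — missing [3].
Column 3 contains symbols [0, 1, 2] — missing [3].
The missing symbol must appear in both missing sets; intersection = [3].
Therefore the hidden value is 3.

Missing value = 3.


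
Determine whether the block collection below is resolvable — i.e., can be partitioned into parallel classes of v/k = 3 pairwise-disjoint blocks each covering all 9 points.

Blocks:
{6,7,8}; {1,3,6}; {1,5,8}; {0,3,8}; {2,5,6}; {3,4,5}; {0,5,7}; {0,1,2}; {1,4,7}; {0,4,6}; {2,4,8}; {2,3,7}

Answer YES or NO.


v = 9, block size k = 3, number of blocks = 12.
For resolvability, blocks must partition into parallel classes of size v/k = 3.
Total blocks must therefore be a multiple of 3: 12 = 3·4 + 0 ⇒ divisible ✓.
Greedy packing gives 4 candidate class(es). Each should be a full parallel class (size 3, covers all 9 points).
  Class 1 (3 blocks): {6,7,8}; {3,4,5}; {0,1,2}. Points covered: [0, 1, 2, 3, 4, 5, 6, 7, 8].
  Class 2 (3 blocks): {1,3,6}; {0,5,7}; {2,4,8}. Points covered: [0, 1, 2, 3, 4, 5, 6, 7, 8].
  Class 3 (3 blocks): {1,5,8}; {0,4,6}; {2,3,7}. Points covered: [0, 1, 2, 3, 4, 5, 6, 7, 8].
  Class 4 (3 blocks): {0,3,8}; {2,5,6}; {1,4,7}. Points covered: [0, 1, 2, 3, 4, 5, 6, 7, 8].
All classes full (size 3)? YES. All classes cover every point? YES.
Resolvable? YES.

YES


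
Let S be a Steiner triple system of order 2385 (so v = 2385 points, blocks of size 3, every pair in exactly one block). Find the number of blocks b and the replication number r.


An STS(v) is a 2-(v, 3, 1) BIBD: block size k = 3, λ = 1.
Replication: r(k − 1) = λ(v − 1) ⇒ r·2 = 2385 − 1 = 2384 ⇒ r = 1192.
Block count: bk = vr ⇒ b·3 = 2385·1192 = 2842920 ⇒ b = 947640.

r = 1192, b = 947640.


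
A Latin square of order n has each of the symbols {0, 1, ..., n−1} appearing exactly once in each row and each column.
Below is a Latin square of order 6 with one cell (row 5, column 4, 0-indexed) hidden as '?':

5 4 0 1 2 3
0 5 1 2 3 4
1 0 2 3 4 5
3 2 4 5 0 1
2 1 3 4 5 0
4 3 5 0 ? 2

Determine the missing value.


Row 5 contains symbols [0, 2, 3, 4, 5] — missing [1].
Column 4 contains symbols [0, 2, 3, 4, 5] — missing [1].
The missing symbol must appear in both missing sets; intersection = [1].
Therefore the hidden value is 1.

Missing value = 1.


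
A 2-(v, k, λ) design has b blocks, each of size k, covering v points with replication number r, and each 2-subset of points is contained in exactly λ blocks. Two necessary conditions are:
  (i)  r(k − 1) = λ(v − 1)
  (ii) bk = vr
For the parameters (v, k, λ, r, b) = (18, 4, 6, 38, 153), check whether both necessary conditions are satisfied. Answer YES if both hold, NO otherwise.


Condition (i): r(k − 1) = 38·3 = 114; λ(v − 1) = 6·17 = 102. Match? NO.
Condition (ii): bk = 153·4 = 612; vr = 18·38 = 684. Match? NO.
Both conditions hold? NO.

NO


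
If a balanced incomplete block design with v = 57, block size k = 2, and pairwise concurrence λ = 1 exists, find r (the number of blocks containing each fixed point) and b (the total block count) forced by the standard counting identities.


Any 2-(v, k, λ) BIBD satisfies two necessary conditions:
  (i)  Each point sits in r blocks, and counting incidences through any fixed point gives r(k − 1) = λ(v − 1), so r = λ(v − 1)/(k − 1).
  (ii) Total incidences bk = vr, so b = vr/k.
Step 1: r = λ(v − 1)/(k − 1) = 1·(57 − 1)/(2 − 1) = 1·56/1 = 56/1 = 56.
Step 2: b = vr/k = 57·56/2 = 3192/2 = 1596.
Check integrality: r = 56 ∈ Z ✓, b = 1596 ∈ Z ✓.
(These identities are necessary conditions: they determine r and b for any design with these parameters, but do not by themselves prove that one exists.)

r = 56, b = 1596.


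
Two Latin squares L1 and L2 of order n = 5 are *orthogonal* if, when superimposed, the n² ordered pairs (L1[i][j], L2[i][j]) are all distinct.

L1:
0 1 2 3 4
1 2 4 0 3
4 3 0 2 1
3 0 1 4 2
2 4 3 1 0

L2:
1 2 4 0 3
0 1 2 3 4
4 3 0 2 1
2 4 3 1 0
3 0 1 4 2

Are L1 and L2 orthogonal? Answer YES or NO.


Form the n² = 25 superimposed pairs (L1[i][j], L2[i][j]), row by row (rows and columns indexed from 0):
row 0: (0,1) (1,2) (2,4) (3,0) (4,3)
row 1: (1,0) (2,1) (4,2) (0,3) (3,4)
row 2: (4,4) (3,3) (0,0) (2,2) (1,1)
row 3: (3,2) (0,4) (1,3) (4,1) (2,0)
row 4: (2,3) (4,0) (3,1) (1,4) (0,2)
Orthogonality requires all 25 pairs distinct.
Check by first coordinate: for each symbol s of L1, list the L2 entries in the n cells where L1 = s; they must all differ.
  L1 = 0: L2 entries (in reading order) 1, 3, 0, 4, 2 — all 5 distinct ✓
  L1 = 1: L2 entries (in reading order) 2, 0, 1, 3, 4 — all 5 distinct ✓
  L1 = 2: L2 entries (in reading order) 4, 1, 2, 0, 3 — all 5 distinct ✓
  L1 = 3: L2 entries (in reading order) 0, 4, 3, 2, 1 — all 5 distinct ✓
  L1 = 4: L2 entries (in reading order) 3, 2, 4, 1, 0 — all 5 distinct ✓
Every symbol of L1 meets every symbol of L2 exactly once, so all 25 pairs are distinct (25 of 25).
Conclusion: YES.

YES


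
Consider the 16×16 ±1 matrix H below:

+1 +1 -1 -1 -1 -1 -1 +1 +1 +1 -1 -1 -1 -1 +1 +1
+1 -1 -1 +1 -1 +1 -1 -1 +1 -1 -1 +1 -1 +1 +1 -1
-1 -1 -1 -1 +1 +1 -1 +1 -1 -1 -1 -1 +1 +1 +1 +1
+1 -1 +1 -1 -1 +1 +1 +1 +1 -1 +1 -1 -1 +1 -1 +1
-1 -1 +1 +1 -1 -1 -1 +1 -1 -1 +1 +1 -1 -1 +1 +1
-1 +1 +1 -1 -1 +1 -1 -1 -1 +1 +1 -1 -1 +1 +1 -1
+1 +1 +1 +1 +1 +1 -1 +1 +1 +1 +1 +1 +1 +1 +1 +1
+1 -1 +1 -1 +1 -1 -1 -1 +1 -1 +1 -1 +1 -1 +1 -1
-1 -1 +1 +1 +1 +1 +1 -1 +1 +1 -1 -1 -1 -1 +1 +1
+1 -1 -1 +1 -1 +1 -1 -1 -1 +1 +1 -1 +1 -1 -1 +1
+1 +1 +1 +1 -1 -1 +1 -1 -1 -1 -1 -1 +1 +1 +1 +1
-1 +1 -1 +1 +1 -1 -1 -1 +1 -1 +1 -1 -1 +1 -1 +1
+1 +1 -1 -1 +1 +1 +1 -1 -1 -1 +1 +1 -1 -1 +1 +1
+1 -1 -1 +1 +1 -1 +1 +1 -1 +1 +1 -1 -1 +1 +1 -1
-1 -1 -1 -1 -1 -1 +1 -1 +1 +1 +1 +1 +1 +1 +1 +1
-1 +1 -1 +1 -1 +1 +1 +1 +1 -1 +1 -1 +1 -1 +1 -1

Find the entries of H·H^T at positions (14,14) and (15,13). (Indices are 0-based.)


Row 13 of H: [1, -1, -1, 1, 1, -1, 1, 1, -1, 1, 1, -1, -1, 1, 1, -1].
Row 14 of H: [-1, -1, -1, -1, -1, -1, 1, -1, 1, 1, 1, 1, 1, 1, 1, 1].
Row 15 of H: [-1, 1, -1, 1, -1, 1, 1, 1, 1, -1, 1, -1, 1, -1, 1, -1].
(H·H^T)[14][14] = Σ_j H[14][j]·H[14][j] = (-1)² + (-1)² + (-1)² + (-1)² + (-1)² + (-1)² + (1)² + (-1)² + (1)² + (1)² + (1)² + (1)² + (1)² + (1)² + (1)² + (1)² = 1 + 1 + 1 + 1 + 1 + 1 + 1 + 1 + 1 + 1 + 1 + 1 + 1 + 1 + 1 + 1 = 16.
(H·H^T)[15][13] = Σ_j H[15][j]·H[13][j] = (-1)·(1) + (1)·(-1) + (-1)·(-1) + (1)·(1) + (-1)·(1) + (1)·(-1) + (1)·(1) + (1)·(1) + (1)·(-1) + (-1)·(1) + (1)·(1) + (-1)·(-1) + (1)·(-1) + (-1)·(1) + (1)·(1) + (-1)·(-1) = -1 + -1 + 1 + 1 + -1 + -1 + 1 + 1 + -1 + -1 + 1 + 1 + -1 + -1 + 1 + 1 = 0.
So rows 15 and 13 are orthogonal; the diagonal entry equals n = 16.

(14,14) entry = 16; (15,13) entry = 0.


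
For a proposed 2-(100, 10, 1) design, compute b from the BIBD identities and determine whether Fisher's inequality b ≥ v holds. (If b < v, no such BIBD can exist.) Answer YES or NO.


r = λ(v − 1)/(k − 1) = 1·99/9 = 11.
b = vr/k = 100·11/10 = 110.
Fisher's inequality: b ≥ v ⇔ 110 ≥ 100? YES.

YES


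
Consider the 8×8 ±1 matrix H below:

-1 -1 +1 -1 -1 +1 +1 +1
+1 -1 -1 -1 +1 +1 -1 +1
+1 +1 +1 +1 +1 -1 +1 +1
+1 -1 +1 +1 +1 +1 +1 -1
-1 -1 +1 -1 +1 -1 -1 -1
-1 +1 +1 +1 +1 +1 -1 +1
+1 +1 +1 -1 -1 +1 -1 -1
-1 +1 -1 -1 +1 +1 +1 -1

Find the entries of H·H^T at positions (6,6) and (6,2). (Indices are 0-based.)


Row 2 of H: [1, 1, 1, 1, 1, -1, 1, 1].
Row 6 of H: [1, 1, 1, -1, -1, 1, -1, -1].
(H·H^T)[6][6] = Σ_j H[6][j]·H[6][j] = (1)² + (1)² + (1)² + (-1)² + (-1)² + (1)² + (-1)² + (-1)² = 1 + 1 + 1 + 1 + 1 + 1 + 1 + 1 = 8.
(H·H^T)[6][2] = Σ_j H[6][j]·H[2][j] = (1)·(1) + (1)·(1) + (1)·(1) + (-1)·(1) + (-1)·(1) + (1)·(-1) + (-1)·(1) + (-1)·(1) = 1 + 1 + 1 + -1 + -1 + -1 + -1 + -1 = -2.
Rows 6 and 2 are not orthogonal (dot product = -2 ≠ 0), so H is not a Hadamard matrix.

(6,6) entry = 8; (6,2) entry = -2.


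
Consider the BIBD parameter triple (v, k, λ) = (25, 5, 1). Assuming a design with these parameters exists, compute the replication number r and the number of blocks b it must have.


Any 2-(v, k, λ) BIBD satisfies two necessary conditions:
  (i)  Each point sits in r blocks, and counting incidences through any fixed point gives r(k − 1) = λ(v − 1), so r = λ(v − 1)/(k − 1).
  (ii) Total incidences bk = vr, so b = vr/k.
Step 1: r = λ(v − 1)/(k − 1) = 1·(25 − 1)/(5 − 1) = 1·24/4 = 24/4 = 6.
Step 2: b = vr/k = 25·6/5 = 150/5 = 30.
Check integrality: r = 6 ∈ Z ✓, b = 30 ∈ Z ✓.
(These identities are necessary conditions: they determine r and b for any design with these parameters, but do not by themselves prove that one exists.)

r = 6, b = 30.


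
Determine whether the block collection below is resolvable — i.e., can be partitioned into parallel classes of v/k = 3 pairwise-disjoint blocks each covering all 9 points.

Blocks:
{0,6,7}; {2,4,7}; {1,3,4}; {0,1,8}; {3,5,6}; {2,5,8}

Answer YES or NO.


v = 9, block size k = 3, number of blocks = 6.
For resolvability, blocks must partition into parallel classes of size v/k = 3.
Total blocks must therefore be a multiple of 3: 6 = 3·2 + 0 ⇒ divisible ✓.
Greedy packing gives 2 candidate class(es). Each should be a full parallel class (size 3, covers all 9 points).
  Class 1 (3 blocks): {0,6,7}; {1,3,4}; {2,5,8}. Points covered: [0, 1, 2, 3, 4, 5, 6, 7, 8].
  Class 2 (3 blocks): {2,4,7}; {0,1,8}; {3,5,6}. Points covered: [0, 1, 2, 3, 4, 5, 6, 7, 8].
All classes full (size 3)? YES. All classes cover every point? YES.
Resolvable? YES.

YES


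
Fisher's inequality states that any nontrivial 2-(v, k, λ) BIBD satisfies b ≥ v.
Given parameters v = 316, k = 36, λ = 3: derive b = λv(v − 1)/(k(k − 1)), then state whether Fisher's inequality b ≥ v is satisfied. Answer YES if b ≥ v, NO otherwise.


r = λ(v − 1)/(k − 1) = 3·315/35 = 27.
b = vr/k = 316·27/36 = 237.
Fisher's inequality: b ≥ v ⇔ 237 ≥ 316? NO.

NO


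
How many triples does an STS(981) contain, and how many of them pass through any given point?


An STS(v) is a 2-(v, 3, 1) BIBD: block size k = 3, λ = 1.
Replication: r(k − 1) = λ(v − 1) ⇒ r·2 = 981 − 1 = 980 ⇒ r = 490.
Block count: b = v(v − 1)/6 = 981·980/6 = 961380/6 = 160230.

r = 490, b = 160230.


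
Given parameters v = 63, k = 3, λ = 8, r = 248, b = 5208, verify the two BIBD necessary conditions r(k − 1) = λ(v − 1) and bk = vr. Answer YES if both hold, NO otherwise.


Condition (i): r(k − 1) = 248·2 = 496; λ(v − 1) = 8·62 = 496. Match? YES.
Condition (ii): bk = 5208·3 = 15624; vr = 63·248 = 15624. Match? YES.
Both conditions hold? YES.

YES


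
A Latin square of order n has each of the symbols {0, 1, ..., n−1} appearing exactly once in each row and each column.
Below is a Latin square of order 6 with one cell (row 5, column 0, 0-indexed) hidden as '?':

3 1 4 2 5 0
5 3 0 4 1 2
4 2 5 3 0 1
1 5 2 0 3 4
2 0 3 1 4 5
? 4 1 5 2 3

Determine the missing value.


Row 5 contains symbols [1, 2, 3, 4, 5] — missing [0].
Column 0 contains symbols [1, 2, 3, 4, 5] — missing [0].
The missing symbol must appear in both missing sets; intersection = [0].
Therefore the hidden value is 0.

Missing value = 0.


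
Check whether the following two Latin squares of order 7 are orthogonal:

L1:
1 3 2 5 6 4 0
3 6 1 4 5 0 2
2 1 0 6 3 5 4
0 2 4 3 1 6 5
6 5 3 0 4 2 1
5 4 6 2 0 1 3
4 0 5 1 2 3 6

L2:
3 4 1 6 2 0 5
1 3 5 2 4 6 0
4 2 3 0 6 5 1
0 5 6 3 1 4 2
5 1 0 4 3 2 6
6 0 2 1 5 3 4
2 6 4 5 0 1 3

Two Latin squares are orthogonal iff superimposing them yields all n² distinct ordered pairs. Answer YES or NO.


Form the n² = 49 superimposed pairs (L1[i][j], L2[i][j]), row by row (rows and columns indexed from 0):
row 0: (1,3) (3,4) (2,1) (5,6) (6,2) (4,0) (0,5)
row 1: (3,1) (6,3) (1,5) (4,2) (5,4) (0,6) (2,0)
row 2: (2,4) (1,2) (0,3) (6,0) (3,6) (5,5) (4,1)
row 3: (0,0) (2,5) (4,6) (3,3) (1,1) (6,4) (5,2)
row 4: (6,5) (5,1) (3,0) (0,4) (4,3) (2,2) (1,6)
row 5: (5,6) (4,0) (6,2) (2,1) (0,5) (1,3) (3,4)
row 6: (4,2) (0,6) (5,4) (1,5) (2,0) (3,1) (6,3)
Orthogonality requires all 49 pairs distinct.
But the pair (5,6) repeats: cell (0,3) has L1 = 5, L2 = 6, and cell (5,0) has L1 = 5, L2 = 6.
A repeated pair means some other pair never occurs (only 35 distinct pairs out of 49), so the squares are not orthogonal.
Conclusion: NO.

NO


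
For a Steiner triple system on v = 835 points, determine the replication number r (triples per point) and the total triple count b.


An STS(v) is a 2-(v, 3, 1) BIBD: block size k = 3, λ = 1.
Replication: r(k − 1) = λ(v − 1) ⇒ r·2 = 835 − 1 = 834 ⇒ r = 417.
Block count: bk = vr ⇒ b·3 = 835·417 = 348195 ⇒ b = 116065.

r = 417, b = 116065.


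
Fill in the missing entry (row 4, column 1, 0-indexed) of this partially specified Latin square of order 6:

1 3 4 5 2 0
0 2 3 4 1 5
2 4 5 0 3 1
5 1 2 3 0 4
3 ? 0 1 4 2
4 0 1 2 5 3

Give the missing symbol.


Row 4 contains symbols [0, 1, 2, 3, 4] — missing [5].
Column 1 contains symbols [0, 1, 2, 3, 4] — missing [5].
The missing symbol must appear in both missing sets; intersection = [5].
Therefore the hidden value is 5.

Missing value = 5.


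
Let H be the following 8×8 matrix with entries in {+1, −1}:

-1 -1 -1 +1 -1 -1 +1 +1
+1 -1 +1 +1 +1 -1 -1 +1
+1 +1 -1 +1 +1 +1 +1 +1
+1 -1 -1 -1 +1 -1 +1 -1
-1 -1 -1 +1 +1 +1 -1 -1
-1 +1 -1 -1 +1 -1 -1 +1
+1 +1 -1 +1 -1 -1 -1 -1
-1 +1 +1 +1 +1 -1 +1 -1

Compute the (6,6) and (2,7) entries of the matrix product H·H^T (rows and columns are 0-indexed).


Row 2 of H: [1, 1, -1, 1, 1, 1, 1, 1].
Row 6 of H: [1, 1, -1, 1, -1, -1, -1, -1].
Row 7 of H: [-1, 1, 1, 1, 1, -1, 1, -1].
(H·H^T)[6][6] = Σ_j H[6][j]·H[6][j] = (1)² + (1)² + (-1)² + (1)² + (-1)² + (-1)² + (-1)² + (-1)² = 1 + 1 + 1 + 1 + 1 + 1 + 1 + 1 = 8.
(H·H^T)[2][7] = Σ_j H[2][j]·H[7][j] = (1)·(-1) + (1)·(1) + (-1)·(1) + (1)·(1) + (1)·(1) + (1)·(-1) + (1)·(1) + (1)·(-1) = -1 + 1 + -1 + 1 + 1 + -1 + 1 + -1 = 0.
So rows 2 and 7 are orthogonal; the diagonal entry equals n = 8.

(6,6) entry = 8; (2,7) entry = 0.


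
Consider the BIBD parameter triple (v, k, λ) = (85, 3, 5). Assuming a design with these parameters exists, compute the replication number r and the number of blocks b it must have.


Any 2-(v, k, λ) BIBD satisfies two necessary conditions:
  (i)  Each point sits in r blocks, and counting incidences through any fixed point gives r(k − 1) = λ(v − 1), so r = λ(v − 1)/(k − 1).
  (ii) Total incidences bk = vr, so b = vr/k.
Step 1: r = λ(v − 1)/(k − 1) = 5·(85 − 1)/(3 − 1) = 5·84/2 = 420/2 = 210.
Step 2: b = vr/k = 85·210/3 = 17850/3 = 5950.
Check integrality: r = 210 ∈ Z ✓, b = 5950 ∈ Z ✓.
(These identities are necessary conditions: they determine r and b for any design with these parameters, but do not by themselves prove that one exists.)

r = 210, b = 5950.


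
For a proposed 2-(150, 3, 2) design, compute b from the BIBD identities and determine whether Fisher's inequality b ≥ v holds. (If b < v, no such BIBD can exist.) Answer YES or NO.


b = λv(v − 1)/(k(k − 1)) = 2·150·149/(3·2) = 44700/6 = 7450.
Compare with v = 150: b ≥ v, so Fisher's inequality holds.

YES


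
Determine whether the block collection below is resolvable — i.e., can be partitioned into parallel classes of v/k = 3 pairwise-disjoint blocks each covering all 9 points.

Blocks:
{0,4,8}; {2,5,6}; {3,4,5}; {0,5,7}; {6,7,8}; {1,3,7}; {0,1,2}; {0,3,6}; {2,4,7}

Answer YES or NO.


v = 9, block size k = 3, number of blocks = 9.
For resolvability, blocks must partition into parallel classes of size v/k = 3.
Total blocks must therefore be a multiple of 3: 9 = 3·3 + 0 ⇒ divisible ✓.
Consider block {0,5,7}. It intersects every other block in the collection, so no parallel class of size 3 can contain it.
Since every block must belong to some parallel class in a resolution, the collection cannot be partitioned into parallel classes.
Resolvable? NO.

NO


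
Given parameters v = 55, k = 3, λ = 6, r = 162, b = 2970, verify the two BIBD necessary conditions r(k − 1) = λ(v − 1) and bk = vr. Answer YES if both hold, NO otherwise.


Condition (i): r(k − 1) = 162·2 = 324; λ(v − 1) = 6·54 = 324. Match? YES.
Condition (ii): bk = 2970·3 = 8910; vr = 55·162 = 8910. Match? YES.
Both conditions hold? YES.

YES


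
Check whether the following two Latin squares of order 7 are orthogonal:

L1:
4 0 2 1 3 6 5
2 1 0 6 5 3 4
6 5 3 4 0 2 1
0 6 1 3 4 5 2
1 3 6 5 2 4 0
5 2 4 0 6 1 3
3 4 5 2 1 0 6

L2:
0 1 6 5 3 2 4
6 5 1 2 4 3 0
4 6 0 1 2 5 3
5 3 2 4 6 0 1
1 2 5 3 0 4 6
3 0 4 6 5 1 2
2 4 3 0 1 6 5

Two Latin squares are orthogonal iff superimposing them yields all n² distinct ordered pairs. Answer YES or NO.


Form the n² = 49 superimposed pairs (L1[i][j], L2[i][j]), row by row (rows and columns indexed from 0):
row 0: (4,0) (0,1) (2,6) (1,5) (3,3) (6,2) (5,4)
row 1: (2,6) (1,5) (0,1) (6,2) (5,4) (3,3) (4,0)
row 2: (6,4) (5,6) (3,0) (4,1) (0,2) (2,5) (1,3)
row 3: (0,5) (6,3) (1,2) (3,4) (4,6) (5,0) (2,1)
row 4: (1,1) (3,2) (6,5) (5,3) (2,0) (4,4) (0,6)
row 5: (5,3) (2,0) (4,4) (0,6) (6,5) (1,1) (3,2)
row 6: (3,2) (4,4) (5,3) (2,0) (1,1) (0,6) (6,5)
Orthogonality requires all 49 pairs distinct.
But the pair (2,6) repeats: cell (0,2) has L1 = 2, L2 = 6, and cell (1,0) has L1 = 2, L2 = 6.
A repeated pair means some other pair never occurs (only 28 distinct pairs out of 49), so the squares are not orthogonal.
Conclusion: NO.

NO


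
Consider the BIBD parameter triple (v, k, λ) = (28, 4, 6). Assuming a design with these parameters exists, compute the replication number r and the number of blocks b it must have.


Any 2-(v, k, λ) BIBD satisfies two necessary conditions:
  (i)  Each point sits in r blocks, and counting incidences through any fixed point gives r(k − 1) = λ(v − 1), so r = λ(v − 1)/(k − 1).
  (ii) Total incidences bk = vr, so b = vr/k.
Step 1: r = λ(v − 1)/(k − 1) = 6·(28 − 1)/(4 − 1) = 6·27/3 = 162/3 = 54.
Step 2: b = vr/k = 28·54/4 = 1512/4 = 378.
Check integrality: r = 54 ∈ Z ✓, b = 378 ∈ Z ✓.
(These identities are necessary conditions: they determine r and b for any design with these parameters, but do not by themselves prove that one exists.)

r = 54, b = 378.


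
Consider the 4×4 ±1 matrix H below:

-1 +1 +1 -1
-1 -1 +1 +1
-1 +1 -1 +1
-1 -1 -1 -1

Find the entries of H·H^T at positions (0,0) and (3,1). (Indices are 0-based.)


Row 0 of H: [-1, 1, 1, -1].
Row 1 of H: [-1, -1, 1, 1].
Row 3 of H: [-1, -1, -1, -1].
(H·H^T)[0][0] = Σ_j H[0][j]·H[0][j] = (-1)² + (1)² + (1)² + (-1)² = 1 + 1 + 1 + 1 = 4.
(H·H^T)[3][1] = Σ_j H[3][j]·H[1][j] = (-1)·(-1) + (-1)·(-1) + (-1)·(1) + (-1)·(1) = 1 + 1 + -1 + -1 = 0.
So rows 3 and 1 are orthogonal; the diagonal entry equals n = 4.

(0,0) entry = 4; (3,1) entry = 0.


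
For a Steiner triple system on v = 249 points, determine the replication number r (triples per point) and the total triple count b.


An STS(v) is a 2-(v, 3, 1) BIBD: block size k = 3, λ = 1.
Replication: r(k − 1) = λ(v − 1) ⇒ r·2 = 249 − 1 = 248 ⇒ r = 124.
Block count: bk = vr ⇒ b·3 = 249·124 = 30876 ⇒ b = 10292.
(Check via b = v(v − 1)/6 = 249·248/6 = 61752/6 = 10292.)

r = 124, b = 10292.


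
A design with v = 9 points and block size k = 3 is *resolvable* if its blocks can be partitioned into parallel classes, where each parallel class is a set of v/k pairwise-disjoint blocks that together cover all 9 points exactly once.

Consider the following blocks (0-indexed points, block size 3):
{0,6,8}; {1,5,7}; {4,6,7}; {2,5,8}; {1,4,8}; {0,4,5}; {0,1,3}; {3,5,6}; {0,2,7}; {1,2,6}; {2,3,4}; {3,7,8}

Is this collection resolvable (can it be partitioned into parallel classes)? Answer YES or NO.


v = 9, block size k = 3, number of blocks = 12.
For resolvability, blocks must partition into parallel classes of size v/k = 3.
Total blocks must therefore be a multiple of 3: 12 = 3·4 + 0 ⇒ divisible ✓.
Greedy packing gives 4 candidate class(es). Each should be a full parallel class (size 3, covers all 9 points).
  Class 1 (3 blocks): {0,6,8}; {1,5,7}; {2,3,4}. Points covered: [0, 1, 2, 3, 4, 5, 6, 7, 8].
  Class 2 (3 blocks): {4,6,7}; {2,5,8}; {0,1,3}. Points covered: [0, 1, 2, 3, 4, 5, 6, 7, 8].
  Class 3 (3 blocks): {1,4,8}; {3,5,6}; {0,2,7}. Points covered: [0, 1, 2, 3, 4, 5, 6, 7, 8].
  Class 4 (3 blocks): {0,4,5}; {1,2,6}; {3,7,8}. Points covered: [0, 1, 2, 3, 4, 5, 6, 7, 8].
All classes full (size 3)? YES. All classes cover every point? YES.
Resolvable? YES.

YES


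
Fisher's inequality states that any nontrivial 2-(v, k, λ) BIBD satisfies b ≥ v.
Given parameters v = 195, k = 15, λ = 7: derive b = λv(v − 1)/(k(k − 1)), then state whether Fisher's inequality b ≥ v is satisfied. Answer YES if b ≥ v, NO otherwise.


b = λv(v − 1)/(k(k − 1)) = 7·195·194/(15·14) = 264810/210 = 1261.
Compare with v = 195: b ≥ v, so Fisher's inequality holds.

YES


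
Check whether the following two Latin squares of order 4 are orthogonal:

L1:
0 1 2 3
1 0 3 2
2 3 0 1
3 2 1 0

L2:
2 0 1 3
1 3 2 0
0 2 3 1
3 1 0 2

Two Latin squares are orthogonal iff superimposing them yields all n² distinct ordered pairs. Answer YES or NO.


Form the n² = 16 superimposed pairs (L1[i][j], L2[i][j]), row by row (rows and columns indexed from 0):
row 0: (0,2) (1,0) (2,1) (3,3)
row 1: (1,1) (0,3) (3,2) (2,0)
row 2: (2,0) (3,2) (0,3) (1,1)
row 3: (3,3) (2,1) (1,0) (0,2)
Orthogonality requires all 16 pairs distinct.
But the pair (2,0) repeats: cell (1,3) has L1 = 2, L2 = 0, and cell (2,0) has L1 = 2, L2 = 0.
A repeated pair means some other pair never occurs (only 8 distinct pairs out of 16), so the squares are not orthogonal.
Conclusion: NO.

NO


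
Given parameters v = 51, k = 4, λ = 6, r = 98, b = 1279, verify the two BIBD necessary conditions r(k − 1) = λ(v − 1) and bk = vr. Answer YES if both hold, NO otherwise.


Condition (i): r(k − 1) = 98·3 = 294; λ(v − 1) = 6·50 = 300. Match? NO.
Condition (ii): bk = 1279·4 = 5116; vr = 51·98 = 4998. Match? NO.
Both conditions hold? NO.

NO


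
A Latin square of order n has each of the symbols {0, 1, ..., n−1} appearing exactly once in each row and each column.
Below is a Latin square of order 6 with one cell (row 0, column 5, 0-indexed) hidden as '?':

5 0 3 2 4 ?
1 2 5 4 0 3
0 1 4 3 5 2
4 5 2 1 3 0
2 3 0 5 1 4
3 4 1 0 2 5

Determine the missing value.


Row 0 contains symbols [0, 2, 3, 4, 5] — missing [1].
Column 5 contains symbols [0, 2, 3, 4, 5] — missing [1].
The missing symbol must appear in both missing sets; intersection = [1].
Therefore the hidden value is 1.

Missing value = 1.


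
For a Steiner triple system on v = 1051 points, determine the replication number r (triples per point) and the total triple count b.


An STS(v) is a 2-(v, 3, 1) BIBD: block size k = 3, λ = 1.
Replication: r(k − 1) = λ(v − 1) ⇒ r·2 = 1051 − 1 = 1050 ⇒ r = 525.
Block count: bk = vr ⇒ b·3 = 1051·525 = 551775 ⇒ b = 183925.

r = 525, b = 183925.


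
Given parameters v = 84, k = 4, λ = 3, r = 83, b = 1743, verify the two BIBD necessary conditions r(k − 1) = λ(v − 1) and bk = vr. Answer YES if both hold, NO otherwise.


Condition (i): r(k − 1) = 83·3 = 249; λ(v − 1) = 3·83 = 249. Match? YES.
Condition (ii): bk = 1743·4 = 6972; vr = 84·83 = 6972. Match? YES.
Both conditions hold? YES.

YES


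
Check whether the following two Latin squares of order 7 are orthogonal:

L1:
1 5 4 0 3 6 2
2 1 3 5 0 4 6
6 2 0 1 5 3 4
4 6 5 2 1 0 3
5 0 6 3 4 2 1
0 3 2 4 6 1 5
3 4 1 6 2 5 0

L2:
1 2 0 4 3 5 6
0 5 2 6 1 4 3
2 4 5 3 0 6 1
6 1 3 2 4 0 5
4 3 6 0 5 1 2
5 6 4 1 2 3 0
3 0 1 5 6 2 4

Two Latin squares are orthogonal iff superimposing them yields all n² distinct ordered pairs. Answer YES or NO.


Form the n² = 49 superimposed pairs (L1[i][j], L2[i][j]), row by row (rows and columns indexed from 0):
row 0: (1,1) (5,2) (4,0) (0,4) (3,3) (6,5) (2,6)
row 1: (2,0) (1,5) (3,2) (5,6) (0,1) (4,4) (6,3)
row 2: (6,2) (2,4) (0,5) (1,3) (5,0) (3,6) (4,1)
row 3: (4,6) (6,1) (5,3) (2,2) (1,4) (0,0) (3,5)
row 4: (5,4) (0,3) (6,6) (3,0) (4,5) (2,1) (1,2)
row 5: (0,5) (3,6) (2,4) (4,1) (6,2) (1,3) (5,0)
row 6: (3,3) (4,0) (1,1) (6,5) (2,6) (5,2) (0,4)
Orthogonality requires all 49 pairs distinct.
But the pair (0,5) repeats: cell (2,2) has L1 = 0, L2 = 5, and cell (5,0) has L1 = 0, L2 = 5.
A repeated pair means some other pair never occurs (only 35 distinct pairs out of 49), so the squares are not orthogonal.
Conclusion: NO.

NO


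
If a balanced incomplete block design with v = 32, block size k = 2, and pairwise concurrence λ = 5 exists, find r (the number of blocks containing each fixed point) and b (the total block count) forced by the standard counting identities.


Any 2-(v, k, λ) BIBD satisfies two necessary conditions:
  (i)  Each point sits in r blocks, and counting incidences through any fixed point gives r(k − 1) = λ(v − 1), so r = λ(v − 1)/(k − 1).
  (ii) Total incidences bk = vr, so b = vr/k.
Step 1: r = λ(v − 1)/(k − 1) = 5·(32 − 1)/(2 − 1) = 5·31/1 = 155/1 = 155.
Step 2: b = vr/k = 32·155/2 = 4960/2 = 2480.
Check integrality: r = 155 ∈ Z ✓, b = 2480 ∈ Z ✓.
(These identities are necessary conditions: they determine r and b for any design with these parameters, but do not by themselves prove that one exists.)

r = 155, b = 2480.


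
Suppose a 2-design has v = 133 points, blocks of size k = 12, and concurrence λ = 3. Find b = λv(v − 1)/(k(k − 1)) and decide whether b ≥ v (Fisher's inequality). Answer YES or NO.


b = λv(v − 1)/(k(k − 1)) = 3·133·132/(12·11) = 52668/132 = 399.
Compare with v = 133: b ≥ v, so Fisher's inequality holds.

YES


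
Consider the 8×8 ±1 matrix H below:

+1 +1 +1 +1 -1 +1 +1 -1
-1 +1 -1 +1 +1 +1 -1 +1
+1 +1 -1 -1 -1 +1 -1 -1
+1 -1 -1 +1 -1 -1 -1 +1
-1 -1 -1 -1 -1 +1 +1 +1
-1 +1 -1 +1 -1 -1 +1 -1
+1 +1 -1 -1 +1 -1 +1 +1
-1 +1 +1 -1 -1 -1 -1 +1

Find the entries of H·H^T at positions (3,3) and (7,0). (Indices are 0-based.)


Row 0 of H: [1, 1, 1, 1, -1, 1, 1, -1].
Row 3 of H: [1, -1, -1, 1, -1, -1, -1, 1].
Row 7 of H: [-1, 1, 1, -1, -1, -1, -1, 1].
(H·H^T)[3][3] = Σ_j H[3][j]·H[3][j] = (1)² + (-1)² + (-1)² + (1)² + (-1)² + (-1)² + (-1)² + (1)² = 1 + 1 + 1 + 1 + 1 + 1 + 1 + 1 = 8.
(H·H^T)[7][0] = Σ_j H[7][j]·H[0][j] = (-1)·(1) + (1)·(1) + (1)·(1) + (-1)·(1) + (-1)·(-1) + (-1)·(1) + (-1)·(1) + (1)·(-1) = -1 + 1 + 1 + -1 + 1 + -1 + -1 + -1 = -2.
Rows 7 and 0 are not orthogonal (dot product = -2 ≠ 0), so H is not a Hadamard matrix.

(3,3) entry = 8; (7,0) entry = -2.


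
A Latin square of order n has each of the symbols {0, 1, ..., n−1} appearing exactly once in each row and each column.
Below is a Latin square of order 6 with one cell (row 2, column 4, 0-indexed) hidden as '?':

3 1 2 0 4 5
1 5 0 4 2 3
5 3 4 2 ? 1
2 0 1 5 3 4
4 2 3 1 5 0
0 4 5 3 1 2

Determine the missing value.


Row 2 contains symbols [1, 2, 3, 4, 5] — missing [0].
Column 4 contains symbols [1, 2, 3, 4, 5] — missing [0].
The missing symbol must appear in both missing sets; intersection = [0].
Therefore the hidden value is 0.

Missing value = 0.


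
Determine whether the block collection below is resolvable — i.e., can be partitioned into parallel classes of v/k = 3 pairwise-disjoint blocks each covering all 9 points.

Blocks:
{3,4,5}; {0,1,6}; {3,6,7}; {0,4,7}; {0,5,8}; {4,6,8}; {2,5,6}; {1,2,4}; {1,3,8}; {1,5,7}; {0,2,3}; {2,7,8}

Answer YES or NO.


v = 9, block size k = 3, number of blocks = 12.
For resolvability, blocks must partition into parallel classes of size v/k = 3.
Total blocks must therefore be a multiple of 3: 12 = 3·4 + 0 ⇒ divisible ✓.
Greedy packing gives 4 candidate class(es). Each should be a full parallel class (size 3, covers all 9 points).
  Class 1 (3 blocks): {3,4,5}; {0,1,6}; {2,7,8}. Points covered: [0, 1, 2, 3, 4, 5, 6, 7, 8].
  Class 2 (3 blocks): {3,6,7}; {0,5,8}; {1,2,4}. Points covered: [0, 1, 2, 3, 4, 5, 6, 7, 8].
  Class 3 (3 blocks): {0,4,7}; {2,5,6}; {1,3,8}. Points covered: [0, 1, 2, 3, 4, 5, 6, 7, 8].
  Class 4 (3 blocks): {4,6,8}; {1,5,7}; {0,2,3}. Points covered: [0, 1, 2, 3, 4, 5, 6, 7, 8].
All classes full (size 3)? YES. All classes cover every point? YES.
Resolvable? YES.

YES


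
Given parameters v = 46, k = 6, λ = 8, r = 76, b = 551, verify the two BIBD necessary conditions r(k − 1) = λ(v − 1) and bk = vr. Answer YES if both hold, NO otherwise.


Condition (i): r(k − 1) = 76·5 = 380; λ(v − 1) = 8·45 = 360. Match? NO.
Condition (ii): bk = 551·6 = 3306; vr = 46·76 = 3496. Match? NO.
Both conditions hold? NO.

NO


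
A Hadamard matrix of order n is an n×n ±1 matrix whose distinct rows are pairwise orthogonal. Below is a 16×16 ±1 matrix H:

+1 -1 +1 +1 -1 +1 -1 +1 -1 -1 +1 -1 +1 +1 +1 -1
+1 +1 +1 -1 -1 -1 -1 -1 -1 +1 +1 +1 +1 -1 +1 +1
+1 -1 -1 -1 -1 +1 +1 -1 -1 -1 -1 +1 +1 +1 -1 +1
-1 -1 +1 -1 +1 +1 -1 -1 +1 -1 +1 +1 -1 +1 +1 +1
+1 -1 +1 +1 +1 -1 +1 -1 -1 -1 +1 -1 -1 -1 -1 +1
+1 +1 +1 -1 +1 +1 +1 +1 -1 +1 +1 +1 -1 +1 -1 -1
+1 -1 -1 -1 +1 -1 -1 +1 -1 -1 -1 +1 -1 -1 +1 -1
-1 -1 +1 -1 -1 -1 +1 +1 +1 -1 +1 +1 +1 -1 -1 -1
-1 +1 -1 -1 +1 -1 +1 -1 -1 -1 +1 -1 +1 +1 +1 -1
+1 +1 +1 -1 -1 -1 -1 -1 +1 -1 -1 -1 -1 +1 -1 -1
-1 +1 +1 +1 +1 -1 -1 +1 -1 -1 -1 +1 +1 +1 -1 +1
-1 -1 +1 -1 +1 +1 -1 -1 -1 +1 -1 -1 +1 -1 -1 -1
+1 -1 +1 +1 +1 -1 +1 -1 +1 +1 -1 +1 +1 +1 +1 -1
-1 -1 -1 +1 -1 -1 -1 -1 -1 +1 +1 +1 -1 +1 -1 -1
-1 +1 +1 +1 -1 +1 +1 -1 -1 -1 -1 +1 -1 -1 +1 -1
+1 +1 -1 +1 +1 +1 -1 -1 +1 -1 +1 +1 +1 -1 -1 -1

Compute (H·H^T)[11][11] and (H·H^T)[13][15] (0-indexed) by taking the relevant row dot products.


Row 11 of H: [-1, -1, 1, -1, 1, 1, -1, -1, -1, 1, -1, -1, 1, -1, -1, -1].
Row 13 of H: [-1, -1, -1, 1, -1, -1, -1, -1, -1, 1, 1, 1, -1, 1, -1, -1].
Row 15 of H: [1, 1, -1, 1, 1, 1, -1, -1, 1, -1, 1, 1, 1, -1, -1, -1].
(H·H^T)[11][11] = Σ_j H[11][j]·H[11][j] = (-1)² + (-1)² + (1)² + (-1)² + (1)² + (1)² + (-1)² + (-1)² + (-1)² + (1)² + (-1)² + (-1)² + (1)² + (-1)² + (-1)² + (-1)² = 1 + 1 + 1 + 1 + 1 + 1 + 1 + 1 + 1 + 1 + 1 + 1 + 1 + 1 + 1 + 1 = 16.
(H·H^T)[13][15] = Σ_j H[13][j]·H[15][j] = (-1)·(1) + (-1)·(1) + (-1)·(-1) + (1)·(1) + (-1)·(1) + (-1)·(1) + (-1)·(-1) + (-1)·(-1) + (-1)·(1) + (1)·(-1) + (1)·(1) + (1)·(1) + (-1)·(1) + (1)·(-1) + (-1)·(-1) + (-1)·(-1) = -1 + -1 + 1 + 1 + -1 + -1 + 1 + 1 + -1 + -1 + 1 + 1 + -1 + -1 + 1 + 1 = 0.
So rows 13 and 15 are orthogonal; the diagonal entry equals n = 16.

(11,11) entry = 16; (13,15) entry = 0.


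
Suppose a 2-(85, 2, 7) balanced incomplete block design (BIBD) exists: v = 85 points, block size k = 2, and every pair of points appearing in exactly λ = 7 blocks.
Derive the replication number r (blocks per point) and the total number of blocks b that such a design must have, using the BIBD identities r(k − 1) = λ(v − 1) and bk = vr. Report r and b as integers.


Any 2-(v, k, λ) BIBD satisfies two necessary conditions:
  (i)  Each point sits in r blocks, and counting incidences through any fixed point gives r(k − 1) = λ(v − 1), so r = λ(v − 1)/(k − 1).
  (ii) Total incidences bk = vr, so b = vr/k.
Step 1: r = λ(v − 1)/(k − 1) = 7·(85 − 1)/(2 − 1) = 7·84/1 = 588/1 = 588.
Step 2: b = vr/k = 85·588/2 = 49980/2 = 24990.
Check integrality: r = 588 ∈ Z ✓, b = 24990 ∈ Z ✓.
(These identities are necessary conditions: they determine r and b for any design with these parameters, but do not by themselves prove that one exists.)

r = 588, b = 24990.


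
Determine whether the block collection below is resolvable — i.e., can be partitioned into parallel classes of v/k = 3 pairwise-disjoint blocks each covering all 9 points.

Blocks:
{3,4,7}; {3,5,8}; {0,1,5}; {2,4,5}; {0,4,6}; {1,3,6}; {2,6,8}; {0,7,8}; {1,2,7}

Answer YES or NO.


v = 9, block size k = 3, number of blocks = 9.
For resolvability, blocks must partition into parallel classes of size v/k = 3.
Total blocks must therefore be a multiple of 3: 9 = 3·3 + 0 ⇒ divisible ✓.
Greedy packing gives 3 candidate class(es). Each should be a full parallel class (size 3, covers all 9 points).
  Class 1 (3 blocks): {3,4,7}; {0,1,5}; {2,6,8}. Points covered: [0, 1, 2, 3, 4, 5, 6, 7, 8].
  Class 2 (3 blocks): {3,5,8}; {0,4,6}; {1,2,7}. Points covered: [0, 1, 2, 3, 4, 5, 6, 7, 8].
  Class 3 (3 blocks): {2,4,5}; {1,3,6}; {0,7,8}. Points covered: [0, 1, 2, 3, 4, 5, 6, 7, 8].
All classes full (size 3)? YES. All classes cover every point? YES.
Resolvable? YES.

YES


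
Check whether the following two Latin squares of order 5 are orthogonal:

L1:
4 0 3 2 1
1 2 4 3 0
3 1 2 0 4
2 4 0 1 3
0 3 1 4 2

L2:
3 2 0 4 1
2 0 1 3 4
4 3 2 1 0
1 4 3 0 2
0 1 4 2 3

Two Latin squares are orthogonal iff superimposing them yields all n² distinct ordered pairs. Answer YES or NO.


Form the n² = 25 superimposed pairs (L1[i][j], L2[i][j]), row by row (rows and columns indexed from 0):
row 0: (4,3) (0,2) (3,0) (2,4) (1,1)
row 1: (1,2) (2,0) (4,1) (3,3) (0,4)
row 2: (3,4) (1,3) (2,2) (0,1) (4,0)
row 3: (2,1) (4,4) (0,3) (1,0) (3,2)
row 4: (0,0) (3,1) (1,4) (4,2) (2,3)
Orthogonality requires all 25 pairs distinct.
Check by first coordinate: for each symbol s of L1, list the L2 entries in the n cells where L1 = s; they must all differ.
  L1 = 0: L2 entries (in reading order) 2, 4, 1, 3, 0 — all 5 distinct ✓
  L1 = 1: L2 entries (in reading order) 1, 2, 3, 0, 4 — all 5 distinct ✓
  L1 = 2: L2 entries (in reading order) 4, 0, 2, 1, 3 — all 5 distinct ✓
  L1 = 3: L2 entries (in reading order) 0, 3, 4, 2, 1 — all 5 distinct ✓
  L1 = 4: L2 entries (in reading order) 3, 1, 0, 4, 2 — all 5 distinct ✓
Every symbol of L1 meets every symbol of L2 exactly once, so all 25 pairs are distinct (25 of 25).
Conclusion: YES.

YES
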